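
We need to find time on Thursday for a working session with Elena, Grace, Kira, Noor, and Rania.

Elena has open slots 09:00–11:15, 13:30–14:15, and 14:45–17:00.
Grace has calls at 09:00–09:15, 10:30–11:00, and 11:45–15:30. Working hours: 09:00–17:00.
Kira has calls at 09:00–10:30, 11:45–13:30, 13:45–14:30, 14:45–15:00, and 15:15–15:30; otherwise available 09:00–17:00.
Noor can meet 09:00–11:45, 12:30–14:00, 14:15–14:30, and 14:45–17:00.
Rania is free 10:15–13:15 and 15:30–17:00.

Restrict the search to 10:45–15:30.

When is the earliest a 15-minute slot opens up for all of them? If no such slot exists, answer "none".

Grace free within 09:00–17:00: 09:15–10:30, 11:00–11:45, 15:30–17:00.
Kira free within 09:00–17:00: 10:30–11:45, 13:30–13:45, 14:30–14:45, 15:00–15:15, 15:30–17:00.
Elena ∩ Grace: 09:15–10:30, 11:00–11:15, 15:30–17:00.
Elena ∩ Grace ∩ Kira: 11:00–11:15, 15:30–17:00.
Elena ∩ Grace ∩ Kira ∩ Noor: 11:00–11:15, 15:30–17:00.
Elena ∩ Grace ∩ Kira ∩ Noor ∩ Rania: 11:00–11:15, 15:30–17:00.
Restricted to 10:45–15:30: 11:00–11:15.
Windows ≥ 15 min: 11:00–11:15.
Earliest such window starts at 11:00.

11:00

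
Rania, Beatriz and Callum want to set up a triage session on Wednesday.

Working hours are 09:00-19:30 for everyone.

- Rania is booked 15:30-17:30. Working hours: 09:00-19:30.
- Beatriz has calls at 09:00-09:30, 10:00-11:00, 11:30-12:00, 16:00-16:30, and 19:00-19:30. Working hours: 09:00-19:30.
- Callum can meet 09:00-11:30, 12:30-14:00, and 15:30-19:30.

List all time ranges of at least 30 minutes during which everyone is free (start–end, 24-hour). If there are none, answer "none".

09:30–10:00, 11:00–11:30, 12:30–14:00, 17:30–19:00

Rania free within 09:00–19:30: 09:00–15:30, 17:30–19:30.
Beatriz free within 09:00–19:30: 09:30–10:00, 11:00–11:30, 12:00–16:00, 16:30–19:00.
Rania ∩ Beatriz: 09:30–10:00, 11:00–11:30, 12:00–15:30, 17:30–19:00.
Rania ∩ Beatriz ∩ Callum: 09:30–10:00, 11:00–11:30, 12:30–14:00, 17:30–19:00.
Windows ≥ 30 min: 09:30–10:00, 11:00–11:30, 12:30–14:00, 17:30–19:00.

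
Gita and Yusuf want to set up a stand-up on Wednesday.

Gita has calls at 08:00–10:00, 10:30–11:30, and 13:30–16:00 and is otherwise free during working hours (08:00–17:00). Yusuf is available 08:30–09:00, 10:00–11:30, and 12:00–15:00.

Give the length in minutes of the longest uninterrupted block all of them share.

Gita free within 08:00–17:00: 10:00–10:30, 11:30–13:30, 16:00–17:00.
Gita ∩ Yusuf: 10:00–10:30, 12:00–13:30.
Common window lengths: 30, 90 min; longest is 90.

90 minutes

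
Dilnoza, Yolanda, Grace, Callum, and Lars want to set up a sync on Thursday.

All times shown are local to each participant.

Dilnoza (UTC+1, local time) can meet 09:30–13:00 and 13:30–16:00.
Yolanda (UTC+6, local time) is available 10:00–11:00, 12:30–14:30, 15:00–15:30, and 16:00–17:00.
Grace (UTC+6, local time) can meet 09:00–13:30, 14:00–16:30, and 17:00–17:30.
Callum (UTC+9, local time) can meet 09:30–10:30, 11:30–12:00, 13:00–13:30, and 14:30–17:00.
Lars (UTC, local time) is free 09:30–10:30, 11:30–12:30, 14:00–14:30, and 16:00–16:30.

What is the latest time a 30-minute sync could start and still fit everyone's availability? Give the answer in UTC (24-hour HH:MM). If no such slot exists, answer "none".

Dilnoza → UTC: 08:30–12:00, 12:30–15:00.
Yolanda → UTC: 04:00–05:00, 06:30–08:30, 09:00–09:30, 10:00–11:00.
Grace → UTC: 03:00–07:30, 08:00–10:30, 11:00–11:30.
Callum → UTC: 00:30–01:30, 02:30–03:00, 04:00–04:30, 05:30–08:00.
Lars → UTC: 09:30–10:30, 11:30–12:30, 14:00–14:30, 16:00–16:30.
Dilnoza ∩ Yolanda: 09:00–09:30, 10:00–11:00.
Dilnoza ∩ Yolanda ∩ Grace: 09:00–09:30, 10:00–10:30.
Dilnoza ∩ Yolanda ∩ Grace ∩ Callum: (none).
Dilnoza ∩ Yolanda ∩ Grace ∩ Callum ∩ Lars: (none).
Windows ≥ 30 min: (none).

none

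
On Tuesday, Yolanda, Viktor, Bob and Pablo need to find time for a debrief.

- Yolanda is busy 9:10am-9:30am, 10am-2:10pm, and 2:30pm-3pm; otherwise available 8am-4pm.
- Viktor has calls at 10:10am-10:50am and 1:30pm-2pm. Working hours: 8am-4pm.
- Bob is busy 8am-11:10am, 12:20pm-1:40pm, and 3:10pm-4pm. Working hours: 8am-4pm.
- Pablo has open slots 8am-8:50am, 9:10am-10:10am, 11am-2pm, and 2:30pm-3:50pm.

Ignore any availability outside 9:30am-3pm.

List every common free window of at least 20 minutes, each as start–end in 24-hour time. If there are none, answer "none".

none

Yolanda free within 08:00–16:00: 08:00–09:10, 09:30–10:00, 14:10–14:30, 15:00–16:00.
Viktor free within 08:00–16:00: 08:00–10:10, 10:50–13:30, 14:00–16:00.
Bob free within 08:00–16:00: 11:10–12:20, 13:40–15:10.
Yolanda ∩ Viktor: 08:00–09:10, 09:30–10:00, 14:10–14:30, 15:00–16:00.
Yolanda ∩ Viktor ∩ Bob: 14:10–14:30, 15:00–15:10.
Yolanda ∩ Viktor ∩ Bob ∩ Pablo: 15:00–15:10.
Restricted to 09:30–15:00: (none).
Windows ≥ 20 min: (none).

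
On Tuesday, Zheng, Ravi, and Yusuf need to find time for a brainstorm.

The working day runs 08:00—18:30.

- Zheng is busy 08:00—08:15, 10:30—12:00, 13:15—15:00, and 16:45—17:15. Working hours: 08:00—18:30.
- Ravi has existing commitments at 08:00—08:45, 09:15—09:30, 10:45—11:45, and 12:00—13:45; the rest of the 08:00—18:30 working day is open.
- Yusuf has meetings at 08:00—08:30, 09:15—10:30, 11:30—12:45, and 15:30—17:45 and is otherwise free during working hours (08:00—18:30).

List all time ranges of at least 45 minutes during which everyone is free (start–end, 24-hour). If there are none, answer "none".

17:45–18:30

Zheng free within 08:00–18:30: 08:15–10:30, 12:00–13:15, 15:00–16:45, 17:15–18:30.
Ravi free within 08:00–18:30: 08:45–09:15, 09:30–10:45, 11:45–12:00, 13:45–18:30.
Yusuf free within 08:00–18:30: 08:30–09:15, 10:30–11:30, 12:45–15:30, 17:45–18:30.
Zheng ∩ Ravi: 08:45–09:15, 09:30–10:30, 15:00–16:45, 17:15–18:30.
Zheng ∩ Ravi ∩ Yusuf: 08:45–09:15, 15:00–15:30, 17:45–18:30.
Windows ≥ 45 min: 17:45–18:30.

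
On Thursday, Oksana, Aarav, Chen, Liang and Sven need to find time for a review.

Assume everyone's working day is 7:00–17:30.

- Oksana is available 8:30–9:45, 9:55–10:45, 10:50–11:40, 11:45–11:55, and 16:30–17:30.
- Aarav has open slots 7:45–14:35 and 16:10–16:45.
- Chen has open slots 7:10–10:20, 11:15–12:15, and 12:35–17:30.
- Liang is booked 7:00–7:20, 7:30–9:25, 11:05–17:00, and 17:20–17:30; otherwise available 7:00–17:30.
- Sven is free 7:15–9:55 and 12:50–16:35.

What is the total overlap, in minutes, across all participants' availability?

20 minutes

Liang free within 07:00–17:30: 07:20–07:30, 09:25–11:05, 17:00–17:20.
Oksana ∩ Aarav: 08:30–09:45, 09:55–10:45, 10:50–11:40, 11:45–11:55, 16:30–16:45.
Oksana ∩ Aarav ∩ Chen: 08:30–09:45, 09:55–10:20, 11:15–11:40, 11:45–11:55, 16:30–16:45.
Oksana ∩ Aarav ∩ Chen ∩ Liang: 09:25–09:45, 09:55–10:20.
Oksana ∩ Aarav ∩ Chen ∩ Liang ∩ Sven: 09:25–09:45.
Total common minutes: 20.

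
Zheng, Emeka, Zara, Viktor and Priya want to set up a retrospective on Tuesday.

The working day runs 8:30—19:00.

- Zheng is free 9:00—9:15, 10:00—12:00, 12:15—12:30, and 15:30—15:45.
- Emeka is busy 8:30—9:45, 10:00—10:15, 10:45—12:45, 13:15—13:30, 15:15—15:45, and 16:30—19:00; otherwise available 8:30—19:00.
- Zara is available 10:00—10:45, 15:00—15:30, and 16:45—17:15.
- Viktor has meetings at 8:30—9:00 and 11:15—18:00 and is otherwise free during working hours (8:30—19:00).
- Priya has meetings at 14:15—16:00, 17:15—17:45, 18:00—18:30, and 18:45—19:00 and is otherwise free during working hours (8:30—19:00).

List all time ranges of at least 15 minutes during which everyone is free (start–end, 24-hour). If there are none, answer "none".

Emeka free within 08:30–19:00: 09:45–10:00, 10:15–10:45, 12:45–13:15, 13:30–15:15, 15:45–16:30.
Viktor free within 08:30–19:00: 09:00–11:15, 18:00–19:00.
Priya free within 08:30–19:00: 08:30–14:15, 16:00–17:15, 17:45–18:00, 18:30–18:45.
Zheng ∩ Emeka: 10:15–10:45.
Zheng ∩ Emeka ∩ Zara: 10:15–10:45.
Zheng ∩ Emeka ∩ Zara ∩ Viktor: 10:15–10:45.
Zheng ∩ Emeka ∩ Zara ∩ Viktor ∩ Priya: 10:15–10:45.
Windows ≥ 15 min: 10:15–10:45.

10:15–10:45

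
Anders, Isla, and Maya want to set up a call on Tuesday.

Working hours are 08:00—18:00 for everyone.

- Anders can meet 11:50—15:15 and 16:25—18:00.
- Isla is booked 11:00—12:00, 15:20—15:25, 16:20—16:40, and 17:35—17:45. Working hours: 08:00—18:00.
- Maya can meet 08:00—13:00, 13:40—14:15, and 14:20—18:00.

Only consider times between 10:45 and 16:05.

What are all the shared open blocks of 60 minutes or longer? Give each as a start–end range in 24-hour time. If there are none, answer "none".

12:00–13:00

Isla free within 08:00–18:00: 08:00–11:00, 12:00–15:20, 15:25–16:20, 16:40–17:35, 17:45–18:00.
Anders ∩ Isla: 12:00–15:15, 16:40–17:35, 17:45–18:00.
Anders ∩ Isla ∩ Maya: 12:00–13:00, 13:40–14:15, 14:20–15:15, 16:40–17:35, 17:45–18:00.
Restricted to 10:45–16:05: 12:00–13:00, 13:40–14:15, 14:20–15:15.
Windows ≥ 60 min: 12:00–13:00.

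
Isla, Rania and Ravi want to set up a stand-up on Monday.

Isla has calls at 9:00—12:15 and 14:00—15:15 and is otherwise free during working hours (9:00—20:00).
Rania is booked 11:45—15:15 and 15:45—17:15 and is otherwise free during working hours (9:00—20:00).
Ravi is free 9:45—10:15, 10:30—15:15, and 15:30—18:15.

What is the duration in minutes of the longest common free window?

Isla free within 09:00–20:00: 12:15–14:00, 15:15–20:00.
Rania free within 09:00–20:00: 09:00–11:45, 15:15–15:45, 17:15–20:00.
Isla ∩ Rania: 15:15–15:45, 17:15–20:00.
Isla ∩ Rania ∩ Ravi: 15:30–15:45, 17:15–18:15.
Common window lengths: 15, 60 min; longest is 60.

60 minutes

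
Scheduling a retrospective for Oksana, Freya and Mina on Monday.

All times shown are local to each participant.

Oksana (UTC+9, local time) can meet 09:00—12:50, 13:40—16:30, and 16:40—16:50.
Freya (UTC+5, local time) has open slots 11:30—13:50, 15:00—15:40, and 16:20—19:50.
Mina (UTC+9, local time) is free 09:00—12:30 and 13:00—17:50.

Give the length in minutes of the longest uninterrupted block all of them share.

60 minutes

Oksana → UTC: 00:00–03:50, 04:40–07:30, 07:40–07:50.
Freya → UTC: 06:30–08:50, 10:00–10:40, 11:20–14:50.
Mina → UTC: 00:00–03:30, 04:00–08:50.
Oksana ∩ Freya: 06:30–07:30, 07:40–07:50.
Oksana ∩ Freya ∩ Mina: 06:30–07:30, 07:40–07:50.
Common window lengths: 60, 10 min; longest is 60.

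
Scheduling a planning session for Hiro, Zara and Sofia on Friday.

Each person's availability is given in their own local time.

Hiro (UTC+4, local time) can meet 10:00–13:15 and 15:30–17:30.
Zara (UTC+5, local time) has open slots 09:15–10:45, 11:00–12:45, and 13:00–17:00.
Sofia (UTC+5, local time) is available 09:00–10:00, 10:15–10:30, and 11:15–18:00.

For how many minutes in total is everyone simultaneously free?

Hiro → UTC: 06:00–09:15, 11:30–13:30.
Zara → UTC: 04:15–05:45, 06:00–07:45, 08:00–12:00.
Sofia → UTC: 04:00–05:00, 05:15–05:30, 06:15–13:00.
Hiro ∩ Zara: 06:00–07:45, 08:00–09:15, 11:30–12:00.
Hiro ∩ Zara ∩ Sofia: 06:15–07:45, 08:00–09:15, 11:30–12:00.
Total common minutes: 90 + 75 + 30 = 195.

195 minutes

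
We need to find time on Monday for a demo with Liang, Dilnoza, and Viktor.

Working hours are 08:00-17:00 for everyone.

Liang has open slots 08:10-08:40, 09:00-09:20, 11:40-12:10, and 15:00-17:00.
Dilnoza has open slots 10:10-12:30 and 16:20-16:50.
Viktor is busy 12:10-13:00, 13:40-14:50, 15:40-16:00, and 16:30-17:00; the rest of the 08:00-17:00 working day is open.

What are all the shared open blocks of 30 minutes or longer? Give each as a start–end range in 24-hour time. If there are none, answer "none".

Viktor free within 08:00–17:00: 08:00–12:10, 13:00–13:40, 14:50–15:40, 16:00–16:30.
Liang ∩ Dilnoza: 11:40–12:10, 16:20–16:50.
Liang ∩ Dilnoza ∩ Viktor: 11:40–12:10, 16:20–16:30.
Windows ≥ 30 min: 11:40–12:10.

11:40–12:10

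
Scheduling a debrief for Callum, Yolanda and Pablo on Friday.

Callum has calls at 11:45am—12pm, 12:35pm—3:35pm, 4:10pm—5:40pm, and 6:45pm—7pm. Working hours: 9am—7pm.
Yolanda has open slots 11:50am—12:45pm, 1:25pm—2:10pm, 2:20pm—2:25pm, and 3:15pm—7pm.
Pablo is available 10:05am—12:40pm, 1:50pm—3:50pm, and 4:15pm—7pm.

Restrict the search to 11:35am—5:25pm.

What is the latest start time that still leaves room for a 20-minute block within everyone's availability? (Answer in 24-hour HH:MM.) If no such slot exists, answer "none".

12:15

Callum free within 09:00–19:00: 09:00–11:45, 12:00–12:35, 15:35–16:10, 17:40–18:45.
Callum ∩ Yolanda: 12:00–12:35, 15:35–16:10, 17:40–18:45.
Callum ∩ Yolanda ∩ Pablo: 12:00–12:35, 15:35–15:50, 17:40–18:45.
Restricted to 11:35–17:25: 12:00–12:35, 15:35–15:50.
Windows ≥ 20 min: 12:00–12:35.
Latest start in the last window 12:00–12:35 is 12:35 − 20 min = 12:15.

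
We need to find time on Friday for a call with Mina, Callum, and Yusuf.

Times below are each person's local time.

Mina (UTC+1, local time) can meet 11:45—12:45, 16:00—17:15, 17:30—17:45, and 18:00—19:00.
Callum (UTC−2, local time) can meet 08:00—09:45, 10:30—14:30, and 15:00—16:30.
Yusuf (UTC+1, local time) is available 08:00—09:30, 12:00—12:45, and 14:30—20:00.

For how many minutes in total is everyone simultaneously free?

Mina → UTC: 10:45–11:45, 15:00–16:15, 16:30–16:45, 17:00–18:00.
Callum → UTC: 10:00–11:45, 12:30–16:30, 17:00–18:30.
Yusuf → UTC: 07:00–08:30, 11:00–11:45, 13:30–19:00.
Mina ∩ Callum: 10:45–11:45, 15:00–16:15, 17:00–18:00.
Mina ∩ Callum ∩ Yusuf: 11:00–11:45, 15:00–16:15, 17:00–18:00.
Total common minutes: 45 + 75 + 60 = 180.

180 minutes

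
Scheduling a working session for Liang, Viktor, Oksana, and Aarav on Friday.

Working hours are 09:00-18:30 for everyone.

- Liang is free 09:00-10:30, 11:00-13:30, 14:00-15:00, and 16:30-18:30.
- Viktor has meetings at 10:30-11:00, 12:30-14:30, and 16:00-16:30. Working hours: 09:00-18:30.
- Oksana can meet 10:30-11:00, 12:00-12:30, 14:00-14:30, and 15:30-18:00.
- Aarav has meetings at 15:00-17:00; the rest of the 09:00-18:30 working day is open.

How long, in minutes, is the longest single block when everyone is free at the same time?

Viktor free within 09:00–18:30: 09:00–10:30, 11:00–12:30, 14:30–16:00, 16:30–18:30.
Aarav free within 09:00–18:30: 09:00–15:00, 17:00–18:30.
Liang ∩ Viktor: 09:00–10:30, 11:00–12:30, 14:30–15:00, 16:30–18:30.
Liang ∩ Viktor ∩ Oksana: 12:00–12:30, 16:30–18:00.
Liang ∩ Viktor ∩ Oksana ∩ Aarav: 12:00–12:30, 17:00–18:00.
Common window lengths: 30, 60 min; longest is 60.

60 minutes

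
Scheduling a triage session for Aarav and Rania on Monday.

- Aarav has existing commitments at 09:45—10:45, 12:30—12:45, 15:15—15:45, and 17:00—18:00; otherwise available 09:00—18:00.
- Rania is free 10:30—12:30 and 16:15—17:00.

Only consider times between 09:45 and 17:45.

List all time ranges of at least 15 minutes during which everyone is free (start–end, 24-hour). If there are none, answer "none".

10:45–12:30, 16:15–17:00

Aarav free within 09:00–18:00: 09:00–09:45, 10:45–12:30, 12:45–15:15, 15:45–17:00.
Aarav ∩ Rania: 10:45–12:30, 16:15–17:00.
Restricted to 09:45–17:45: 10:45–12:30, 16:15–17:00.
Windows ≥ 15 min: 10:45–12:30, 16:15–17:00.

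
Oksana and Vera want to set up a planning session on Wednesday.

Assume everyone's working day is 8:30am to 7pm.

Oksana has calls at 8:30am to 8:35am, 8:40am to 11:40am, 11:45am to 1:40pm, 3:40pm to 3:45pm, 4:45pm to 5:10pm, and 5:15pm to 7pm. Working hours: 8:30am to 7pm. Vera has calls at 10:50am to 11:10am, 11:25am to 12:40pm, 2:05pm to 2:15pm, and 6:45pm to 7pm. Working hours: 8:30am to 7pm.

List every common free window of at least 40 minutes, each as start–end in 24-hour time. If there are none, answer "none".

Oksana free within 08:30–19:00: 08:35–08:40, 11:40–11:45, 13:40–15:40, 15:45–16:45, 17:10–17:15.
Vera free within 08:30–19:00: 08:30–10:50, 11:10–11:25, 12:40–14:05, 14:15–18:45.
Oksana ∩ Vera: 08:35–08:40, 13:40–14:05, 14:15–15:40, 15:45–16:45, 17:10–17:15.
Windows ≥ 40 min: 14:15–15:40, 15:45–16:45.

14:15–15:40, 15:45–16:45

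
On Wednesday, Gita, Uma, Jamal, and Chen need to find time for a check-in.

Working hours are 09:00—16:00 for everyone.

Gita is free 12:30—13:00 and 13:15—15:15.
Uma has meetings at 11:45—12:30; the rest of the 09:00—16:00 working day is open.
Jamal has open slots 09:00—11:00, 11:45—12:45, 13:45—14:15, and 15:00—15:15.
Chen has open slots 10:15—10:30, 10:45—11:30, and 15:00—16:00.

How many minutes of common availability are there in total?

Uma free within 09:00–16:00: 09:00–11:45, 12:30–16:00.
Gita ∩ Uma: 12:30–13:00, 13:15–15:15.
Gita ∩ Uma ∩ Jamal: 12:30–12:45, 13:45–14:15, 15:00–15:15.
Gita ∩ Uma ∩ Jamal ∩ Chen: 15:00–15:15.
Total common minutes: 15.

15 minutes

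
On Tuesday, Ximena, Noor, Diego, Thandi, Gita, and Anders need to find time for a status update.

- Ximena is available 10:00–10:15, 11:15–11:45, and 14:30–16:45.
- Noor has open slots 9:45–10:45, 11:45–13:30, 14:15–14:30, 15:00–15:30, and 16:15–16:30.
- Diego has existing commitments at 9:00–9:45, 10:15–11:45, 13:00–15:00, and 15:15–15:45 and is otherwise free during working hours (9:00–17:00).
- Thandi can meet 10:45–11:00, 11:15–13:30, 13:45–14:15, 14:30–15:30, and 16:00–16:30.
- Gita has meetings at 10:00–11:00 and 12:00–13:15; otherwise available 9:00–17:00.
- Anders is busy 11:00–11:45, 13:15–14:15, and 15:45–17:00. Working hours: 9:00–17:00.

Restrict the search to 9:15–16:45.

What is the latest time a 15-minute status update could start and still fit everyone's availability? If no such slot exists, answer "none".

Diego free within 09:00–17:00: 09:45–10:15, 11:45–13:00, 15:00–15:15, 15:45–17:00.
Gita free within 09:00–17:00: 09:00–10:00, 11:00–12:00, 13:15–17:00.
Anders free within 09:00–17:00: 09:00–11:00, 11:45–13:15, 14:15–15:45.
Ximena ∩ Noor: 10:00–10:15, 15:00–15:30, 16:15–16:30.
Ximena ∩ Noor ∩ Diego: 10:00–10:15, 15:00–15:15, 16:15–16:30.
Ximena ∩ Noor ∩ Diego ∩ Thandi: 15:00–15:15, 16:15–16:30.
Ximena ∩ Noor ∩ Diego ∩ Thandi ∩ Gita: 15:00–15:15, 16:15–16:30.
Ximena ∩ Noor ∩ Diego ∩ Thandi ∩ Gita ∩ Anders: 15:00–15:15.
Restricted to 09:15–16:45: 15:00–15:15.
Windows ≥ 15 min: 15:00–15:15.
Latest start in the last window 15:00–15:15 is 15:15 − 15 min = 15:00.

15:00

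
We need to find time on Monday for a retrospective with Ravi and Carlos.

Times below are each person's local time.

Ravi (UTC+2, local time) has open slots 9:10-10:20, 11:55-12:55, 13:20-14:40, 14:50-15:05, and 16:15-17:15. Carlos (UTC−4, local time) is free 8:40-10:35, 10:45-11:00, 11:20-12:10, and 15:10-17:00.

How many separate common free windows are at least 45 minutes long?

Ravi → UTC: 07:10–08:20, 09:55–10:55, 11:20–12:40, 12:50–13:05, 14:15–15:15.
Carlos → UTC: 12:40–14:35, 14:45–15:00, 15:20–16:10, 19:10–21:00.
Ravi ∩ Carlos: 12:50–13:05, 14:15–14:35, 14:45–15:00.
Windows ≥ 45 min: (none).
That's 0 windows.

0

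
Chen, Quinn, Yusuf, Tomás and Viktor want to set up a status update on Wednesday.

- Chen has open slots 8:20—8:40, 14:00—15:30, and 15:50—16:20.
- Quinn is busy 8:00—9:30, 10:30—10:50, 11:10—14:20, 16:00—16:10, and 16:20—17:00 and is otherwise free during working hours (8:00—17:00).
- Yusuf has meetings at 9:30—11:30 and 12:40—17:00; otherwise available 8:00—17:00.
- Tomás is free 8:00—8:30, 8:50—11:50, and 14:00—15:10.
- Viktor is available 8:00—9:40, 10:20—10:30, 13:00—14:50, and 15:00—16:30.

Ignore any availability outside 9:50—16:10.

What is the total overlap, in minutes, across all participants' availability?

0 minutes

Quinn free within 08:00–17:00: 09:30–10:30, 10:50–11:10, 14:20–16:00, 16:10–16:20.
Yusuf free within 08:00–17:00: 08:00–09:30, 11:30–12:40.
Chen ∩ Quinn: 14:20–15:30, 15:50–16:00, 16:10–16:20.
Chen ∩ Quinn ∩ Yusuf: (none).
Chen ∩ Quinn ∩ Yusuf ∩ Tomás: (none).
Chen ∩ Quinn ∩ Yusuf ∩ Tomás ∩ Viktor: (none).
Restricted to 09:50–16:10: (none).
Total common minutes: 0.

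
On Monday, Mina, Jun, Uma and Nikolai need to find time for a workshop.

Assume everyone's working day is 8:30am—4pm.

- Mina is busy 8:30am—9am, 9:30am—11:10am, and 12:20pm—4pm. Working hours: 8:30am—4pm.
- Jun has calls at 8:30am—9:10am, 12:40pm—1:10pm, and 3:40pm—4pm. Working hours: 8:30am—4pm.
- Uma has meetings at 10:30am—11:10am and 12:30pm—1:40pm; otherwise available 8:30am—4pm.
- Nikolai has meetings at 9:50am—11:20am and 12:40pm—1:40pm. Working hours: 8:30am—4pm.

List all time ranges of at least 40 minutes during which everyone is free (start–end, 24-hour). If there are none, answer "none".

Mina free within 08:30–16:00: 09:00–09:30, 11:10–12:20.
Jun free within 08:30–16:00: 09:10–12:40, 13:10–15:40.
Uma free within 08:30–16:00: 08:30–10:30, 11:10–12:30, 13:40–16:00.
Nikolai free within 08:30–16:00: 08:30–09:50, 11:20–12:40, 13:40–16:00.
Mina ∩ Jun: 09:10–09:30, 11:10–12:20.
Mina ∩ Jun ∩ Uma: 09:10–09:30, 11:10–12:20.
Mina ∩ Jun ∩ Uma ∩ Nikolai: 09:10–09:30, 11:20–12:20.
Windows ≥ 40 min: 11:20–12:20.

11:20–12:20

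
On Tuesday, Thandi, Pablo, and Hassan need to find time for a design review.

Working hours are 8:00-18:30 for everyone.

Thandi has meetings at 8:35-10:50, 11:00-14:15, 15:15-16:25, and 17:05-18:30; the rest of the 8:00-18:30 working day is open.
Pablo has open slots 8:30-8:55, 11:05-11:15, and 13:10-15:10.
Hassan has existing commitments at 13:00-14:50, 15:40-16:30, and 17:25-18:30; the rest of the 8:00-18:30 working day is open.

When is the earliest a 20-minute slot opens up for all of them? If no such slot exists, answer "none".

14:50

Thandi free within 08:00–18:30: 08:00–08:35, 10:50–11:00, 14:15–15:15, 16:25–17:05.
Hassan free within 08:00–18:30: 08:00–13:00, 14:50–15:40, 16:30–17:25.
Thandi ∩ Pablo: 08:30–08:35, 14:15–15:10.
Thandi ∩ Pablo ∩ Hassan: 08:30–08:35, 14:50–15:10.
Windows ≥ 20 min: 14:50–15:10.
Earliest such window starts at 14:50.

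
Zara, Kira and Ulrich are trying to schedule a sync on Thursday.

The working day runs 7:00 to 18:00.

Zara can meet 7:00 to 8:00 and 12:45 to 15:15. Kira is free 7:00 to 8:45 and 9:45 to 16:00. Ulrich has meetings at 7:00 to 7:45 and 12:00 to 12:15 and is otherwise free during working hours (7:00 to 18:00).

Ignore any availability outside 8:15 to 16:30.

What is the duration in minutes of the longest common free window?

Ulrich free within 07:00–18:00: 07:45–12:00, 12:15–18:00.
Zara ∩ Kira: 07:00–08:00, 12:45–15:15.
Zara ∩ Kira ∩ Ulrich: 07:45–08:00, 12:45–15:15.
Restricted to 08:15–16:30: 12:45–15:15.
Single common window of 150 minutes.

150 minutes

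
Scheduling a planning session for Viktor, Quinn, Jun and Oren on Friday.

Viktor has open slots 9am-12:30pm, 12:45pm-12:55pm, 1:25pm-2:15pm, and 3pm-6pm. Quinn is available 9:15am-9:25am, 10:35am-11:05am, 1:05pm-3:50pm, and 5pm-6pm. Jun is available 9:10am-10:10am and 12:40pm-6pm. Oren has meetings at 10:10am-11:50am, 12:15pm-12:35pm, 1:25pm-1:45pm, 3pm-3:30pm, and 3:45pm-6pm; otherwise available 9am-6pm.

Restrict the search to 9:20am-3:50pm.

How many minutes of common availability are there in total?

Oren free within 09:00–18:00: 09:00–10:10, 11:50–12:15, 12:35–13:25, 13:45–15:00, 15:30–15:45.
Viktor ∩ Quinn: 09:15–09:25, 10:35–11:05, 13:25–14:15, 15:00–15:50, 17:00–18:00.
Viktor ∩ Quinn ∩ Jun: 09:15–09:25, 13:25–14:15, 15:00–15:50, 17:00–18:00.
Viktor ∩ Quinn ∩ Jun ∩ Oren: 09:15–09:25, 13:45–14:15, 15:30–15:45.
Restricted to 09:20–15:50: 09:20–09:25, 13:45–14:15, 15:30–15:45.
Total common minutes: 5 + 30 + 15 = 50.

50 minutes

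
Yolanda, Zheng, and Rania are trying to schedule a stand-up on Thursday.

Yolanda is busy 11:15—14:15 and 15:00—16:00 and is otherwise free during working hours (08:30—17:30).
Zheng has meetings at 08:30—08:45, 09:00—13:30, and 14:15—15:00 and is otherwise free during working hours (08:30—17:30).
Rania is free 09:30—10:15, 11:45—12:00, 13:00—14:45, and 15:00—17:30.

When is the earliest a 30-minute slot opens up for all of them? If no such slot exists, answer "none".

16:00

Yolanda free within 08:30–17:30: 08:30–11:15, 14:15–15:00, 16:00–17:30.
Zheng free within 08:30–17:30: 08:45–09:00, 13:30–14:15, 15:00–17:30.
Yolanda ∩ Zheng: 08:45–09:00, 16:00–17:30.
Yolanda ∩ Zheng ∩ Rania: 16:00–17:30.
Windows ≥ 30 min: 16:00–17:30.
Earliest such window starts at 16:00.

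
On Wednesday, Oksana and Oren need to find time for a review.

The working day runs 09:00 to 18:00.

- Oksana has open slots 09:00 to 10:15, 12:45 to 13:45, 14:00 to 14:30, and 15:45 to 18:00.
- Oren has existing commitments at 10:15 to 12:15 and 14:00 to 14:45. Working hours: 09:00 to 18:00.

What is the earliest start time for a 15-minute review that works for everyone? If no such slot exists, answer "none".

09:00

Oren free within 09:00–18:00: 09:00–10:15, 12:15–14:00, 14:45–18:00.
Oksana ∩ Oren: 09:00–10:15, 12:45–13:45, 15:45–18:00.
Windows ≥ 15 min: 09:00–10:15, 12:45–13:45, 15:45–18:00.
Earliest such window starts at 09:00.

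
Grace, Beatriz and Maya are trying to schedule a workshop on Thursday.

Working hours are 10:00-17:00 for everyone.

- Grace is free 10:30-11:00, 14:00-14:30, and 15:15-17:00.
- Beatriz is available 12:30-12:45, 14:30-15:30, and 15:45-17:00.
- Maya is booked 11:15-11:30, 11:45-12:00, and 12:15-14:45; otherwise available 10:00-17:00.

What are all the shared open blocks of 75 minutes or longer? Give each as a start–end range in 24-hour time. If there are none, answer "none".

Maya free within 10:00–17:00: 10:00–11:15, 11:30–11:45, 12:00–12:15, 14:45–17:00.
Grace ∩ Beatriz: 15:15–15:30, 15:45–17:00.
Grace ∩ Beatriz ∩ Maya: 15:15–15:30, 15:45–17:00.
Windows ≥ 75 min: 15:45–17:00.

15:45–17:00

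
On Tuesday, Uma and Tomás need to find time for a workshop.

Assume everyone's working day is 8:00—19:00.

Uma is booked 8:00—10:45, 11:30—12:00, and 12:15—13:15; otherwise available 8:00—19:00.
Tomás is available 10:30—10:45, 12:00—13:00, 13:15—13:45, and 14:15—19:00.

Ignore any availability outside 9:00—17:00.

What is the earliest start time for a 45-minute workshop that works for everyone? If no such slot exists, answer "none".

Uma free within 08:00–19:00: 10:45–11:30, 12:00–12:15, 13:15–19:00.
Uma ∩ Tomás: 12:00–12:15, 13:15–13:45, 14:15–19:00.
Restricted to 09:00–17:00: 12:00–12:15, 13:15–13:45, 14:15–17:00.
Windows ≥ 45 min: 14:15–17:00.
Earliest such window starts at 14:15.

14:15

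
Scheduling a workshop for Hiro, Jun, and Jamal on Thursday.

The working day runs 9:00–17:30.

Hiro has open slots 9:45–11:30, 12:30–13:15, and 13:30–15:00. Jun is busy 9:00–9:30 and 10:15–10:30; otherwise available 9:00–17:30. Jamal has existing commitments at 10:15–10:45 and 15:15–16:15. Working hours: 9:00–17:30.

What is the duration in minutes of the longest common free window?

Jun free within 09:00–17:30: 09:30–10:15, 10:30–17:30.
Jamal free within 09:00–17:30: 09:00–10:15, 10:45–15:15, 16:15–17:30.
Hiro ∩ Jun: 09:45–10:15, 10:30–11:30, 12:30–13:15, 13:30–15:00.
Hiro ∩ Jun ∩ Jamal: 09:45–10:15, 10:45–11:30, 12:30–13:15, 13:30–15:00.
Common window lengths: 30, 45, 45, 90 min; longest is 90.

90 minutes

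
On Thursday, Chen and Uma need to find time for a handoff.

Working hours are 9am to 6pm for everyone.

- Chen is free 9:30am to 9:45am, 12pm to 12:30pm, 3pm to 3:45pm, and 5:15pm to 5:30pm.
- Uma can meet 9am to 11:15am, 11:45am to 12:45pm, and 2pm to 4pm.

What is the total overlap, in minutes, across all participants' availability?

90 minutes

Chen ∩ Uma: 09:30–09:45, 12:00–12:30, 15:00–15:45.
Total common minutes: 15 + 30 + 45 = 90.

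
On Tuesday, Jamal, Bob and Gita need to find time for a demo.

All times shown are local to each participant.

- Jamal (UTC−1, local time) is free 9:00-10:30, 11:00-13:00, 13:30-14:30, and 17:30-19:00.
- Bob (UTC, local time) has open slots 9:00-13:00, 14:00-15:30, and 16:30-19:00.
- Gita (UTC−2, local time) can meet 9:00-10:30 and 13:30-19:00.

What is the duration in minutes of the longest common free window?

30 minutes

Jamal → UTC: 10:00–11:30, 12:00–14:00, 14:30–15:30, 18:30–20:00.
Bob → UTC: 09:00–13:00, 14:00–15:30, 16:30–19:00.
Gita → UTC: 11:00–12:30, 15:30–21:00.
Jamal ∩ Bob: 10:00–11:30, 12:00–13:00, 14:30–15:30, 18:30–19:00.
Jamal ∩ Bob ∩ Gita: 11:00–11:30, 12:00–12:30, 18:30–19:00.
Common window lengths: 30, 30, 30 min; longest is 30.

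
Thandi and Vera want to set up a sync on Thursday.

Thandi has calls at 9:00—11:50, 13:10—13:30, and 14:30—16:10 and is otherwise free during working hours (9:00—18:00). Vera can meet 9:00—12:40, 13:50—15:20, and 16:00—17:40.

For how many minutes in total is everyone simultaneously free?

Thandi free within 09:00–18:00: 11:50–13:10, 13:30–14:30, 16:10–18:00.
Thandi ∩ Vera: 11:50–12:40, 13:50–14:30, 16:10–17:40.
Total common minutes: 50 + 40 + 90 = 180.

180 minutes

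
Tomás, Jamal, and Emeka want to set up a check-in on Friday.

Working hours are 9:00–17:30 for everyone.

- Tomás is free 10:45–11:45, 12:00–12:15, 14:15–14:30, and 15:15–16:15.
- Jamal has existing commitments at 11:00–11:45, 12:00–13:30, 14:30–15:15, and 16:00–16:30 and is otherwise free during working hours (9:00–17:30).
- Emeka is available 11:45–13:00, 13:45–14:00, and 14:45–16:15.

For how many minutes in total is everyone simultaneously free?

Jamal free within 09:00–17:30: 09:00–11:00, 11:45–12:00, 13:30–14:30, 15:15–16:00, 16:30–17:30.
Tomás ∩ Jamal: 10:45–11:00, 14:15–14:30, 15:15–16:00.
Tomás ∩ Jamal ∩ Emeka: 15:15–16:00.
Total common minutes: 45.

45 minutes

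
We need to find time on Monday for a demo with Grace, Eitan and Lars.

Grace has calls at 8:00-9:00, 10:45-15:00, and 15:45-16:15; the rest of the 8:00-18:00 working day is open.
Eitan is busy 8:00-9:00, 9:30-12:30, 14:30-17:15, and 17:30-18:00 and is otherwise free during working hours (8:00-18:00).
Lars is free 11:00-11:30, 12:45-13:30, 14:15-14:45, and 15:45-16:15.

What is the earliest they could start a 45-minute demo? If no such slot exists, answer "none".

Grace free within 08:00–18:00: 09:00–10:45, 15:00–15:45, 16:15–18:00.
Eitan free within 08:00–18:00: 09:00–09:30, 12:30–14:30, 17:15–17:30.
Grace ∩ Eitan: 09:00–09:30, 17:15–17:30.
Grace ∩ Eitan ∩ Lars: (none).
Windows ≥ 45 min: (none).

none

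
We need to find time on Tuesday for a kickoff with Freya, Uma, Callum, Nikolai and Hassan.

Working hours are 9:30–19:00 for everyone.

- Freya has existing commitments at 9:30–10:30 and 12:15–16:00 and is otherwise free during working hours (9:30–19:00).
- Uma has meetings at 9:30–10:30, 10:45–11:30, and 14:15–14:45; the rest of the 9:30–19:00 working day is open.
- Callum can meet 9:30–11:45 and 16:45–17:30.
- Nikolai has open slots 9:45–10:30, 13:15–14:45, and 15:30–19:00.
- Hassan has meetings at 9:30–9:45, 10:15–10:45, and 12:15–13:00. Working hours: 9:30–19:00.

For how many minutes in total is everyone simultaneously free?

Freya free within 09:30–19:00: 10:30–12:15, 16:00–19:00.
Uma free within 09:30–19:00: 10:30–10:45, 11:30–14:15, 14:45–19:00.
Hassan free within 09:30–19:00: 09:45–10:15, 10:45–12:15, 13:00–19:00.
Freya ∩ Uma: 10:30–10:45, 11:30–12:15, 16:00–19:00.
Freya ∩ Uma ∩ Callum: 10:30–10:45, 11:30–11:45, 16:45–17:30.
Freya ∩ Uma ∩ Callum ∩ Nikolai: 16:45–17:30.
Freya ∩ Uma ∩ Callum ∩ Nikolai ∩ Hassan: 16:45–17:30.
Total common minutes: 45.

45 minutes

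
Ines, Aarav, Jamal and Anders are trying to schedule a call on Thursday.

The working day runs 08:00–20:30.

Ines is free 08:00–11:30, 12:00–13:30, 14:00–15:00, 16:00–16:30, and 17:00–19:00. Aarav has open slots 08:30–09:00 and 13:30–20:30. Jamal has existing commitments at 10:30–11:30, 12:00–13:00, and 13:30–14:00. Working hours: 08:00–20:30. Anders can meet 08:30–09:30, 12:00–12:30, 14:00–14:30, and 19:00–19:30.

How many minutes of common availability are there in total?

60 minutes

Jamal free within 08:00–20:30: 08:00–10:30, 11:30–12:00, 13:00–13:30, 14:00–20:30.
Ines ∩ Aarav: 08:30–09:00, 14:00–15:00, 16:00–16:30, 17:00–19:00.
Ines ∩ Aarav ∩ Jamal: 08:30–09:00, 14:00–15:00, 16:00–16:30, 17:00–19:00.
Ines ∩ Aarav ∩ Jamal ∩ Anders: 08:30–09:00, 14:00–14:30.
Total common minutes: 30 + 30 = 60.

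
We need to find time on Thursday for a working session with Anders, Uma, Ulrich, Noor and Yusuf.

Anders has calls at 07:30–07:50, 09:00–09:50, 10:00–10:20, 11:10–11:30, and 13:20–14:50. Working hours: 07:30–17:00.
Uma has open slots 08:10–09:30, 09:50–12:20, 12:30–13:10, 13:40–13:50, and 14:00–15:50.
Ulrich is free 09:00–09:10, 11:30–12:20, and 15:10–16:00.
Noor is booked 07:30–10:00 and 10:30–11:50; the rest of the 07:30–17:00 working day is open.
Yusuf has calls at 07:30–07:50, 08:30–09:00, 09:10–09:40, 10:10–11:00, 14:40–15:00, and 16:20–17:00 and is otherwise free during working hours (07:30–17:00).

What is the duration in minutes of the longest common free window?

40 minutes

Anders free within 07:30–17:00: 07:50–09:00, 09:50–10:00, 10:20–11:10, 11:30–13:20, 14:50–17:00.
Noor free within 07:30–17:00: 10:00–10:30, 11:50–17:00.
Yusuf free within 07:30–17:00: 07:50–08:30, 09:00–09:10, 09:40–10:10, 11:00–14:40, 15:00–16:20.
Anders ∩ Uma: 08:10–09:00, 09:50–10:00, 10:20–11:10, 11:30–12:20, 12:30–13:10, 14:50–15:50.
Anders ∩ Uma ∩ Ulrich: 11:30–12:20, 15:10–15:50.
Anders ∩ Uma ∩ Ulrich ∩ Noor: 11:50–12:20, 15:10–15:50.
Anders ∩ Uma ∩ Ulrich ∩ Noor ∩ Yusuf: 11:50–12:20, 15:10–15:50.
Common window lengths: 30, 40 min; longest is 40.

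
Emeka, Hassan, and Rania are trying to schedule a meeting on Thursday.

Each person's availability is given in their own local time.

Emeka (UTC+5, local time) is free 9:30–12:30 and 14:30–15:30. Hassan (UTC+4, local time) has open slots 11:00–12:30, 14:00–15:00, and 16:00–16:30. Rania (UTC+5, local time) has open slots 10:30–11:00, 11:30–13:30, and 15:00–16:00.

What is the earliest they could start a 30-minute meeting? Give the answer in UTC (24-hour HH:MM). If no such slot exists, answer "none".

07:00

Emeka → UTC: 04:30–07:30, 09:30–10:30.
Hassan → UTC: 07:00–08:30, 10:00–11:00, 12:00–12:30.
Rania → UTC: 05:30–06:00, 06:30–08:30, 10:00–11:00.
Emeka ∩ Hassan: 07:00–07:30, 10:00–10:30.
Emeka ∩ Hassan ∩ Rania: 07:00–07:30, 10:00–10:30.
Windows ≥ 30 min: 07:00–07:30, 10:00–10:30.
Earliest such window starts at 07:00.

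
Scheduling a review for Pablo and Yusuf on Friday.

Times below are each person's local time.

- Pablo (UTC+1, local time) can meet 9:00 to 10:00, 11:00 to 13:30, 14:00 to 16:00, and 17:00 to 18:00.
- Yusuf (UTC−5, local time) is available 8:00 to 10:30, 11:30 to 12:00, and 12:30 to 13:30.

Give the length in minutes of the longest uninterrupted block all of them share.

120 minutes

Pablo → UTC: 08:00–09:00, 10:00–12:30, 13:00–15:00, 16:00–17:00.
Yusuf → UTC: 13:00–15:30, 16:30–17:00, 17:30–18:30.
Pablo ∩ Yusuf: 13:00–15:00, 16:30–17:00.
Common window lengths: 120, 30 min; longest is 120.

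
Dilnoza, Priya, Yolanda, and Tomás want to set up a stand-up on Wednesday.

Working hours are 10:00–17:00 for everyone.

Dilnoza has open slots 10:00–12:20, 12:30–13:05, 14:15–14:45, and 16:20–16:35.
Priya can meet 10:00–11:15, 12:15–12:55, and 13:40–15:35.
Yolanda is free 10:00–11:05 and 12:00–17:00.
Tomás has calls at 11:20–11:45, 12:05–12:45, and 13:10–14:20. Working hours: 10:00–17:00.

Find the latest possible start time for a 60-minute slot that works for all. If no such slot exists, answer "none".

10:05

Tomás free within 10:00–17:00: 10:00–11:20, 11:45–12:05, 12:45–13:10, 14:20–17:00.
Dilnoza ∩ Priya: 10:00–11:15, 12:15–12:20, 12:30–12:55, 14:15–14:45.
Dilnoza ∩ Priya ∩ Yolanda: 10:00–11:05, 12:15–12:20, 12:30–12:55, 14:15–14:45.
Dilnoza ∩ Priya ∩ Yolanda ∩ Tomás: 10:00–11:05, 12:45–12:55, 14:20–14:45.
Windows ≥ 60 min: 10:00–11:05.
Latest start in the last window 10:00–11:05 is 11:05 − 60 min = 10:05.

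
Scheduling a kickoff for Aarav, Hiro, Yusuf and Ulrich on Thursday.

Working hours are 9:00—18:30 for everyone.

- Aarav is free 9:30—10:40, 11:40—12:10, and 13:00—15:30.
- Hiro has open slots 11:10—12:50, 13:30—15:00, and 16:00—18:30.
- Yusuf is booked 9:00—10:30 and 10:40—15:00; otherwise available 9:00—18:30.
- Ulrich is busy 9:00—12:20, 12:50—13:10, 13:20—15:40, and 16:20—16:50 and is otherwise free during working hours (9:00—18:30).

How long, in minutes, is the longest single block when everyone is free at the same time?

0 minutes

Yusuf free within 09:00–18:30: 10:30–10:40, 15:00–18:30.
Ulrich free within 09:00–18:30: 12:20–12:50, 13:10–13:20, 15:40–16:20, 16:50–18:30.
Aarav ∩ Hiro: 11:40–12:10, 13:30–15:00.
Aarav ∩ Hiro ∩ Yusuf: (none).
Aarav ∩ Hiro ∩ Yusuf ∩ Ulrich: (none).
No common window.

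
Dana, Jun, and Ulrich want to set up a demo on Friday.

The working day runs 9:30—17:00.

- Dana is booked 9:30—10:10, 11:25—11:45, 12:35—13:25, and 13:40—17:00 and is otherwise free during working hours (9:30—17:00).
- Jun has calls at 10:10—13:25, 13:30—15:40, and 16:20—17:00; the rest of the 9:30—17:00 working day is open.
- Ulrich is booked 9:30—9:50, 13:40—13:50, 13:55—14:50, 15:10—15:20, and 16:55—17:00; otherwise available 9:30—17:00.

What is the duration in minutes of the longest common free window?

Dana free within 09:30–17:00: 10:10–11:25, 11:45–12:35, 13:25–13:40.
Jun free within 09:30–17:00: 09:30–10:10, 13:25–13:30, 15:40–16:20.
Ulrich free within 09:30–17:00: 09:50–13:40, 13:50–13:55, 14:50–15:10, 15:20–16:55.
Dana ∩ Jun: 13:25–13:30.
Dana ∩ Jun ∩ Ulrich: 13:25–13:30.
Single common window of 5 minutes.

5 minutes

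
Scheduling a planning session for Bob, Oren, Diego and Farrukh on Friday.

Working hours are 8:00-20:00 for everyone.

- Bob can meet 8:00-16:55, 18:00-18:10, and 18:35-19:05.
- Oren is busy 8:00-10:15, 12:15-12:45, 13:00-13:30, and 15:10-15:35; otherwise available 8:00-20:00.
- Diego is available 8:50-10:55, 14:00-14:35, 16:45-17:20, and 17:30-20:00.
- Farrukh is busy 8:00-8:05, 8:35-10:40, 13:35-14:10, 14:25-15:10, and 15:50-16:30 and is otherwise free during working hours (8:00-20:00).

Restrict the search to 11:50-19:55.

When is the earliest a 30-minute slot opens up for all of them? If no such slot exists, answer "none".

Oren free within 08:00–20:00: 10:15–12:15, 12:45–13:00, 13:30–15:10, 15:35–20:00.
Farrukh free within 08:00–20:00: 08:05–08:35, 10:40–13:35, 14:10–14:25, 15:10–15:50, 16:30–20:00.
Bob ∩ Oren: 10:15–12:15, 12:45–13:00, 13:30–15:10, 15:35–16:55, 18:00–18:10, 18:35–19:05.
Bob ∩ Oren ∩ Diego: 10:15–10:55, 14:00–14:35, 16:45–16:55, 18:00–18:10, 18:35–19:05.
Bob ∩ Oren ∩ Diego ∩ Farrukh: 10:40–10:55, 14:10–14:25, 16:45–16:55, 18:00–18:10, 18:35–19:05.
Restricted to 11:50–19:55: 14:10–14:25, 16:45–16:55, 18:00–18:10, 18:35–19:05.
Windows ≥ 30 min: 18:35–19:05.
Earliest such window starts at 18:35.

18:35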